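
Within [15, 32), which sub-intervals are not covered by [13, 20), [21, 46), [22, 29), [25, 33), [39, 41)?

The merged coverage is [13, 20), [21, 46).
Gaps within [15, 32): [20, 21).

[20, 21)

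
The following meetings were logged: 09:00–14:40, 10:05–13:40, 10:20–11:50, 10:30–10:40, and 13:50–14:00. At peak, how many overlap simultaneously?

At 10:30, 4 of the intervals are simultaneously active.
No point has more.

4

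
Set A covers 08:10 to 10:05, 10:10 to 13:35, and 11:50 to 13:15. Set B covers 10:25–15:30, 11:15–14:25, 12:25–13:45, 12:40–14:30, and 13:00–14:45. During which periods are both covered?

First set merges to 08:10-10:05, 10:10-13:35.
Second set merges to 10:25-15:30.
08:10-10:05 falls entirely outside B.
10:10-13:35 overlaps B on 10:25-13:35.

10:25-13:35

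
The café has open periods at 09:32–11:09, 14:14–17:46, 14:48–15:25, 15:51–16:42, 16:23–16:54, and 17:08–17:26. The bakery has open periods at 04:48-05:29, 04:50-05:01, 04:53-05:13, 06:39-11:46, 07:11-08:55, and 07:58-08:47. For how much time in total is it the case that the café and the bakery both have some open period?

1 h 37 min

Merge the first list: 09:32–11:09, 14:14–17:46.
Merge the second list: 04:48–05:29, 06:39–11:46.
A ∩ B = 09:32–11:09.
Total: 1 h 37 min.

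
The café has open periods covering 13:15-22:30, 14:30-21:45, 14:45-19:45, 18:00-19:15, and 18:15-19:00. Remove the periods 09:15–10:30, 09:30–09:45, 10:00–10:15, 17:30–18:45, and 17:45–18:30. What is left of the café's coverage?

13:15–17:30, 18:45–22:30

A, merged: 13:15–22:30.
B, merged: 09:15–10:30, 17:30–18:45.
13:15–22:30 with B removed leaves 13:15–17:30, 18:45–22:30.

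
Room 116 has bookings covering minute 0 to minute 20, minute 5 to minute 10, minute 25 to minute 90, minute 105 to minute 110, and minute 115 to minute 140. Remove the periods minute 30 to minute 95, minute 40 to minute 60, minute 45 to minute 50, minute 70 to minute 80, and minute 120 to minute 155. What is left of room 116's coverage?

A, merged: minute 0 to minute 20, minute 25 to minute 90, minute 105 to minute 110, minute 115 to minute 140.
B, merged: minute 30 to minute 95, minute 120 to minute 155.
minute 0 to minute 20: no B overlap → unchanged.
minute 25 to minute 90 minus B → minute 25 to minute 30.
minute 105 to minute 110: no B overlap → unchanged.
minute 115 to minute 140 minus B → minute 115 to minute 120.

minute 0 to minute 20, minute 25 to minute 30, minute 105 to minute 110, minute 115 to minute 120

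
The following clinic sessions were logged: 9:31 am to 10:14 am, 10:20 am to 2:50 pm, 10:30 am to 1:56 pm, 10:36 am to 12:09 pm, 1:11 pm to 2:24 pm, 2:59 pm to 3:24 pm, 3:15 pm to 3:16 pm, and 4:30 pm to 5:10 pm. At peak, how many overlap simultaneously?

Sweep endpoints in order; track running count of active intervals.
Peak of 3 reached at 10:36 am.

3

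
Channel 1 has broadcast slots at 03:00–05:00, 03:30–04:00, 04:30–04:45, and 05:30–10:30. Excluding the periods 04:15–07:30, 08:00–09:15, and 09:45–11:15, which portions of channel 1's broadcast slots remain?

03:00-04:15, 07:30-08:00, 09:15-09:45

Merge the first list: 03:00-05:00, 05:30-10:30.
03:00-05:00 \ B = 03:00-04:15.
05:30-10:30 \ B = 07:30-08:00, 09:15-09:45.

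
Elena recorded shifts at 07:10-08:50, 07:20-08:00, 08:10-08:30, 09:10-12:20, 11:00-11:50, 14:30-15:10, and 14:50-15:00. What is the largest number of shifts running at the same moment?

2

Sweep endpoints in order; track running count of active intervals.
Peak of 2 reached at 07:20.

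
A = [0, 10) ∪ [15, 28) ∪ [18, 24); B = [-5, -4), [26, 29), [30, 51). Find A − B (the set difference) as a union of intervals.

A, merged: [0, 10), [15, 28).
[0, 10) is untouched.
[15, 28) with B removed leaves [15, 26).

[0, 10) ∪ [15, 26)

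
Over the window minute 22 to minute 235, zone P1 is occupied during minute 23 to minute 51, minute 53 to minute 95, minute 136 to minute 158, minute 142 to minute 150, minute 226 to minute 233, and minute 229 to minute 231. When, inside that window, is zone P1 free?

The merged coverage is minute 23 to minute 51, minute 53 to minute 95, minute 136 to minute 158, minute 226 to minute 233.
Complement within minute 22 to minute 235: minute 22 to minute 23, minute 51 to minute 53, minute 95 to minute 136, minute 158 to minute 226, minute 233 to minute 235.

minute 22 to minute 23, minute 51 to minute 53, minute 95 to minute 136, minute 158 to minute 226, minute 233 to minute 235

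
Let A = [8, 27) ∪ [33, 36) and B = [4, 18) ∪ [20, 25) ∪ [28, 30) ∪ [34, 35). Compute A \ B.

[8, 27) \ B = [18, 20), [25, 27).
[33, 36) \ B = [33, 34), [35, 36).

[18, 20) ∪ [25, 27) ∪ [33, 34) ∪ [35, 36)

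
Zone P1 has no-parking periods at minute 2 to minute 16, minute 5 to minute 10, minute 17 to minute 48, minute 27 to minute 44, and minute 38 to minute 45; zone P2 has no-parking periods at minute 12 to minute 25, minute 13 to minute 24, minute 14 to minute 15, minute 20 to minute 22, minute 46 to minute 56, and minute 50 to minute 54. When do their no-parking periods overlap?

minute 12 to minute 16, minute 17 to minute 25, minute 46 to minute 48

A, merged: minute 2 to minute 16, minute 17 to minute 48.
B, merged: minute 12 to minute 25, minute 46 to minute 56.
minute 2 to minute 16 overlaps B on minute 12 to minute 16.
minute 17 to minute 48 overlaps B on minute 17 to minute 25, minute 46 to minute 48.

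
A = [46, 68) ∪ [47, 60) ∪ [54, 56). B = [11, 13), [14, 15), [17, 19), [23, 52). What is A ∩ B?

A, merged: [46, 68).
[46, 68) overlaps B on [46, 52).

[46, 52)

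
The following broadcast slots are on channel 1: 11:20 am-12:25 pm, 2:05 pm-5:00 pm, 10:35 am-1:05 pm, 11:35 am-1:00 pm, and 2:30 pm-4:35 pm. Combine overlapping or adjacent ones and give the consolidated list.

Sort by start: 10:35 am–1:05 pm, 11:20 am–12:25 pm, 11:35 am–1:00 pm, 2:05 pm–5:00 pm, 2:30 pm–4:35 pm.
11:20 am–12:25 pm overlaps/touches 10:35 am–1:05 pm → extend to 10:35 am–1:05 pm.
11:35 am–1:00 pm overlaps/touches 10:35 am–1:05 pm → extend to 10:35 am–1:05 pm.
2:05 pm–5:00 pm is disjoint → start new block.
2:30 pm–4:35 pm overlaps/touches 2:05 pm–5:00 pm → extend to 2:05 pm–5:00 pm.

10:35 am–1:05 pm, 2:05 pm–5:00 pm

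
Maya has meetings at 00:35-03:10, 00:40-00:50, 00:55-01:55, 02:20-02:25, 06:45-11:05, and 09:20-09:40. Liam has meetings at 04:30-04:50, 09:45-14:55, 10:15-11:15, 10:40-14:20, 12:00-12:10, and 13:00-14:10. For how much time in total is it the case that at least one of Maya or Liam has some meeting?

First set merges to 00:35-03:10, 06:45-11:05.
Second set merges to 04:30-04:50, 09:45-14:55.
A ∪ B = 00:35-03:10, 04:30-04:50, 06:45-14:55.
Total: 2 h 35 min + 20 min + 8 h 10 min = 11 h 5 min.

11 h 5 min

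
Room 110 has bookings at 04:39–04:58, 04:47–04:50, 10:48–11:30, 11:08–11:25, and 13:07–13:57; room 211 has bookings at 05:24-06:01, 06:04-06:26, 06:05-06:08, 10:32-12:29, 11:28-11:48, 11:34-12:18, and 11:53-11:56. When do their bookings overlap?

A, merged: 04:39–04:58, 10:48–11:30, 13:07–13:57.
B, merged: 05:24–06:01, 06:04–06:26, 10:32–12:29.
04:39–04:58 falls entirely outside B.
10:48–11:30 overlaps B on 10:48–11:30.
13:07–13:57 falls entirely outside B.

10:48–11:30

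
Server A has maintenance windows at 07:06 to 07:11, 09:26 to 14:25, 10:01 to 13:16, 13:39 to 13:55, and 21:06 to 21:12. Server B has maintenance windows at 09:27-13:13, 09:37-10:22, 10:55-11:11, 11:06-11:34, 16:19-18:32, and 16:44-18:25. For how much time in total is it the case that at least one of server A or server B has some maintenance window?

7 h 23 min

First set merges to 07:06-07:11, 09:26-14:25, 21:06-21:12.
Second set merges to 09:27-13:13, 16:19-18:32.
A ∪ B = 07:06-07:11, 09:26-14:25, 16:19-18:32, 21:06-21:12.
Total: 5 min + 4 h 59 min + 2 h 13 min + 6 min = 7 h 23 min.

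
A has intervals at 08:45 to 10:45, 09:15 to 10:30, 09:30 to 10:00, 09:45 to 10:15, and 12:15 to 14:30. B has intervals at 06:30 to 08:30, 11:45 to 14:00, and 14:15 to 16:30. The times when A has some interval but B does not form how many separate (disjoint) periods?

2

Merge the first list: 08:45–10:45, 12:15–14:30.
A \ B = 08:45–10:45, 14:00–14:15.
That is 2 disjoint pieces.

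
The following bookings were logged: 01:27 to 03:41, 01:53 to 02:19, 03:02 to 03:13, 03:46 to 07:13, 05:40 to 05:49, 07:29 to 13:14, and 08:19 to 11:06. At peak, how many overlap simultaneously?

Sweep endpoints in order; track running count of active intervals.
Peak of 2 reached at 01:53.

2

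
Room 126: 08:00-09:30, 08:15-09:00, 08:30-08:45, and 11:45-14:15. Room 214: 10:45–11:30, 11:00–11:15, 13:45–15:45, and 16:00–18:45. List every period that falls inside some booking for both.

Merge the first list: 08:00–09:30, 11:45–14:15.
Merge the second list: 10:45–11:30, 13:45–15:45, 16:00–18:45.
08:00–09:30 meets no B interval.
11:45–14:15 ∩ B → 13:45–14:15.

13:45–14:15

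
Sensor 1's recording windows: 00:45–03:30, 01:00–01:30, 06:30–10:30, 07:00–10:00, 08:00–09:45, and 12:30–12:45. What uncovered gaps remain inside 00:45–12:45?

The merged coverage is 00:45-03:30, 06:30-10:30, 12:30-12:45.
Gaps within 00:45-12:45: 03:30-06:30, 10:30-12:30.

03:30-06:30, 10:30-12:30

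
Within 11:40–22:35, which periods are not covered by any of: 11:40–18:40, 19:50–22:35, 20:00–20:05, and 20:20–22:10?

Covered (merged): 11:40–18:40, 19:50–22:35.
Complement within 11:40–22:35: 18:40–19:50.

18:40–19:50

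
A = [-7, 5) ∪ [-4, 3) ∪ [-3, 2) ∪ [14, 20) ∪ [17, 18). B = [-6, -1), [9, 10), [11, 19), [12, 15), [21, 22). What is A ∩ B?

Merge the first list: [-7, 5), [14, 20).
Merge the second list: [-6, -1), [9, 10), [11, 19), [21, 22).
[-7, 5) meets the second set on [-6, -1).
[14, 20) meets the second set on [14, 19).

[-6, -1) ∪ [14, 19)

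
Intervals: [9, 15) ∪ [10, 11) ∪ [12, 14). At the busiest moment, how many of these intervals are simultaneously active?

2

Walk the sorted start/end points keeping a running depth.
The depth first hits 2 at 10.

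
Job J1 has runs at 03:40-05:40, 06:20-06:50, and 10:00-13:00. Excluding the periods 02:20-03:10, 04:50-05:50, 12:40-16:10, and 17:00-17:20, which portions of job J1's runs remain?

03:40–04:50, 06:20–06:50, 10:00–12:40

03:40–05:40 \ B = 03:40–04:50.
06:20–06:50: nothing removed.
10:00–13:00 \ B = 10:00–12:40.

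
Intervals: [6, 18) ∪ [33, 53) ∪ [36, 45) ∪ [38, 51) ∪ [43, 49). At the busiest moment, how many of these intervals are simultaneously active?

4

Sweep endpoints in order; track running count of active intervals.
Peak of 4 reached at 43.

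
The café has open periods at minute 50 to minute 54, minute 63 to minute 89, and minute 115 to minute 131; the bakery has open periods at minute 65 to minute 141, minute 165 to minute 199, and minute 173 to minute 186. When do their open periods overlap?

Second set merges to minute 65 to minute 141, minute 165 to minute 199.
minute 50 to minute 54 falls entirely outside B.
minute 63 to minute 89 overlaps B on minute 65 to minute 89.
minute 115 to minute 131 overlaps B on minute 115 to minute 131.

minute 65 to minute 89, minute 115 to minute 131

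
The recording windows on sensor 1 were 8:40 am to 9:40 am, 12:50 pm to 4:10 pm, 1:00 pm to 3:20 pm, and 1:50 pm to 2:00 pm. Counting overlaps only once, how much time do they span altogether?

Merged: 8:40 am–9:40 am, 12:50 pm–4:10 pm.
Lengths: 1 h + 3 h 20 min = 4 h 20 min.

4 h 20 min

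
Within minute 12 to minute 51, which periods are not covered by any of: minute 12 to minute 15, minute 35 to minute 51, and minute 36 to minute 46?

After merging, the occupied span is minute 12 to minute 15, minute 35 to minute 51.
Gaps within minute 12 to minute 51: minute 15 to minute 35.

minute 15 to minute 35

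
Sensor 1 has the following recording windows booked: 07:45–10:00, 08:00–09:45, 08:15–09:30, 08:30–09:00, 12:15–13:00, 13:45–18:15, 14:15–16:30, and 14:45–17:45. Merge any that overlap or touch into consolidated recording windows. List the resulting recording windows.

07:45–10:00, 12:15–13:00, 13:45–18:15

08:00–09:45 overlaps/touches 07:45–10:00 → extend to 07:45–10:00.
08:15–09:30 overlaps/touches 07:45–10:00 → extend to 07:45–10:00.
08:30–09:00 overlaps/touches 07:45–10:00 → extend to 07:45–10:00.
12:15–13:00 is disjoint → start new block.
13:45–18:15 is disjoint → start new block.
14:15–16:30 overlaps/touches 13:45–18:15 → extend to 13:45–18:15.
14:45–17:45 overlaps/touches 13:45–18:15 → extend to 13:45–18:15.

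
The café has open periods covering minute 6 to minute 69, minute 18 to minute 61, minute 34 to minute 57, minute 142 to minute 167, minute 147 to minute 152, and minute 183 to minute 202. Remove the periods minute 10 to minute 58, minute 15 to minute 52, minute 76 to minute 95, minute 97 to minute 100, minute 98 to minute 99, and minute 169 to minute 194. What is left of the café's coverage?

minute 6 to minute 10, minute 58 to minute 69, minute 142 to minute 167, minute 194 to minute 202

Merge the first list: minute 6 to minute 69, minute 142 to minute 167, minute 183 to minute 202.
Merge the second list: minute 10 to minute 58, minute 76 to minute 95, minute 97 to minute 100, minute 169 to minute 194.
minute 6 to minute 69 with B removed leaves minute 6 to minute 10, minute 58 to minute 69.
minute 142 to minute 167 is untouched.
minute 183 to minute 202 with B removed leaves minute 194 to minute 202.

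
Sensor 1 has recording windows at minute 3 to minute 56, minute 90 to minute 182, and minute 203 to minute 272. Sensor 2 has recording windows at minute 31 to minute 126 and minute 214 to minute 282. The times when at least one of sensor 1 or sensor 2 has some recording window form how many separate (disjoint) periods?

2

A ∪ B = minute 3 to minute 182, minute 203 to minute 282.
That is 2 disjoint pieces.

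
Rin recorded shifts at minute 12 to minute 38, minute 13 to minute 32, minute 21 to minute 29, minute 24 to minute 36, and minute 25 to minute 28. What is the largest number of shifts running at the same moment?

Sweep endpoints in order; track running count of active intervals.
Peak of 5 reached at minute 25.

5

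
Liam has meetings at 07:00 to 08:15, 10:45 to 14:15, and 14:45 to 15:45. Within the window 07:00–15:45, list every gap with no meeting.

08:15-10:45, 14:15-14:45

The merged coverage is 07:00-08:15, 10:45-14:15, 14:45-15:45.
Gaps within 07:00-15:45: 08:15-10:45, 14:15-14:45.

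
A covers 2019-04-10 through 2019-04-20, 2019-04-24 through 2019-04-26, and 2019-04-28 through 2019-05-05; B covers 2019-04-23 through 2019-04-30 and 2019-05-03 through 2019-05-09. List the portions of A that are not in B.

2019-04-10 through 2019-04-20, 2019-05-01 through 2019-05-02

2019-04-10 through 2019-04-20 is untouched.
2019-04-24 through 2019-04-26 lies entirely inside B → drops out.
2019-04-28 through 2019-05-05 with B removed leaves 2019-05-01 through 2019-05-02.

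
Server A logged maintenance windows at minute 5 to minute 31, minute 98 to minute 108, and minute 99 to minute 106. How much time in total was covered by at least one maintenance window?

Merged: minute 5 to minute 31, minute 98 to minute 108.
Lengths: 26 minutes + 10 minutes = 36 minutes.

36 minutes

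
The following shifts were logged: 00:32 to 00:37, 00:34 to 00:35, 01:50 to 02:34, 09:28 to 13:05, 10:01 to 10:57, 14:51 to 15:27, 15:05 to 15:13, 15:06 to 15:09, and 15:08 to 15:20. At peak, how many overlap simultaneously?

At 15:08, 4 of the intervals are simultaneously active.
No point has more.

4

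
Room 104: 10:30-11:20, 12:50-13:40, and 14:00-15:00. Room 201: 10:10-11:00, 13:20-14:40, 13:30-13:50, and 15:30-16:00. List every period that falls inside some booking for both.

10:30–11:00, 13:20–13:40, 14:00–14:40

Second set merges to 10:10–11:00, 13:20–14:40, 15:30–16:00.
10:30–11:20 ∩ B → 10:30–11:00.
12:50–13:40 ∩ B → 13:20–13:40.
14:00–15:00 ∩ B → 14:00–14:40.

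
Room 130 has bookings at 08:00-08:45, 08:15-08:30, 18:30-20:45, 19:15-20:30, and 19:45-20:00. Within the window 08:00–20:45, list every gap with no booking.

08:45–18:30

After merging, the occupied span is 08:00–08:45, 18:30–20:45.
Gaps within 08:00–20:45: 08:45–18:30.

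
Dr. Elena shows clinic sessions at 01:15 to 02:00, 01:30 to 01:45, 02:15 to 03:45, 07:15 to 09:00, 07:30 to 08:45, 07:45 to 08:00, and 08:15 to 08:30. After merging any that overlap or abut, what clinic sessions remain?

01:15-02:00, 02:15-03:45, 07:15-09:00

01:30-01:45 overlaps/touches 01:15-02:00 → extend to 01:15-02:00.
02:15-03:45 is disjoint → start new block.
07:15-09:00 is disjoint → start new block.
07:30-08:45 overlaps/touches 07:15-09:00 → extend to 07:15-09:00.
07:45-08:00 overlaps/touches 07:15-09:00 → extend to 07:15-09:00.
08:15-08:30 overlaps/touches 07:15-09:00 → extend to 07:15-09:00.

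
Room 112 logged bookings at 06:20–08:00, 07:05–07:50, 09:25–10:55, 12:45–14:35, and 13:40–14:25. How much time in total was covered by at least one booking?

5 h

Merged: 06:20–08:00, 09:25–10:55, 12:45–14:35.
Lengths: 1 h 40 min + 1 h 30 min + 1 h 50 min = 5 h.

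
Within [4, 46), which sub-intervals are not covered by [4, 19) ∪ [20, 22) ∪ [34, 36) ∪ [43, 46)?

[19, 20) ∪ [22, 34) ∪ [36, 43)

The merged coverage is [4, 19), [20, 22), [34, 36), [43, 46).
Uncovered inside [4, 46): [19, 20), [22, 34), [36, 43).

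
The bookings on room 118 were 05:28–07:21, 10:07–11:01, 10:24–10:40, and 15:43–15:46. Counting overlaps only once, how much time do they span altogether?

Merged: 05:28–07:21, 10:07–11:01, 15:43–15:46.
Lengths: 1 h 53 min + 54 min + 3 min = 2 h 50 min.

2 h 50 min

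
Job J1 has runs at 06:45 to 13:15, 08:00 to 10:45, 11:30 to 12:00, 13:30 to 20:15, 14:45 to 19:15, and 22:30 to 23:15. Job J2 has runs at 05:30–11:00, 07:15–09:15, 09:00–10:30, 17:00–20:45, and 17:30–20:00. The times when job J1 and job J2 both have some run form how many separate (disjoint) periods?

First set merges to 06:45-13:15, 13:30-20:15, 22:30-23:15.
Second set merges to 05:30-11:00, 17:00-20:45.
A ∩ B = 06:45-11:00, 17:00-20:15.
That is 2 disjoint pieces.

2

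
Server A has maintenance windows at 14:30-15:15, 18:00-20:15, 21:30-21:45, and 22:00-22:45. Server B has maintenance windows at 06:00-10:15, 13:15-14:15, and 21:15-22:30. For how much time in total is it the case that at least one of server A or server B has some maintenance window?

A ∪ B = 06:00–10:15, 13:15–14:15, 14:30–15:15, 18:00–20:15, 21:15–22:45.
Total: 4 h 15 min + 1 h + 45 min + 2 h 15 min + 1 h 30 min = 9 h 45 min.

9 h 45 min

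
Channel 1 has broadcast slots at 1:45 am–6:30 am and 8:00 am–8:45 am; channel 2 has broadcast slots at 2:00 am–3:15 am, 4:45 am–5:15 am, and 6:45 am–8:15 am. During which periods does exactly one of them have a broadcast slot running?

1:45 am–2:00 am, 3:15 am–4:45 am, 5:15 am–6:30 am, 6:45 am–8:00 am, 8:15 am–8:45 am

Only in the first: 1:45 am–2:00 am, 3:15 am–4:45 am, 5:15 am–6:30 am, 8:15 am–8:45 am.
Only in the second: 6:45 am–8:00 am.
Together these are the periods covered by exactly one.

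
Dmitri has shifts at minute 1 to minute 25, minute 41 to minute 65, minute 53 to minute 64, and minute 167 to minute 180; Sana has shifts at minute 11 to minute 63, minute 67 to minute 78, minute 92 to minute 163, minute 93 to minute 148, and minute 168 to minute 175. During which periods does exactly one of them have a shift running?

A, merged: minute 1 to minute 25, minute 41 to minute 65, minute 167 to minute 180.
B, merged: minute 11 to minute 63, minute 67 to minute 78, minute 92 to minute 163, minute 168 to minute 175.
A \ B = minute 1 to minute 11, minute 63 to minute 65, minute 167 to minute 168, minute 175 to minute 180.
B \ A = minute 25 to minute 41, minute 67 to minute 78, minute 92 to minute 163.
Union of the two gives the symmetric difference.

minute 1 to minute 11, minute 25 to minute 41, minute 63 to minute 65, minute 67 to minute 78, minute 92 to minute 163, minute 167 to minute 168, minute 175 to minute 180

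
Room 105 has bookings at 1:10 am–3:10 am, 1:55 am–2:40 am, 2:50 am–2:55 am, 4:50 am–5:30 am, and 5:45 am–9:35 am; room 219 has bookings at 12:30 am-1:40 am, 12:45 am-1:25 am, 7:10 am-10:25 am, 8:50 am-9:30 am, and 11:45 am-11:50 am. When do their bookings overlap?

A, merged: 1:10 am–3:10 am, 4:50 am–5:30 am, 5:45 am–9:35 am.
B, merged: 12:30 am–1:40 am, 7:10 am–10:25 am, 11:45 am–11:50 am.
1:10 am–3:10 am overlaps B on 1:10 am–1:40 am.
4:50 am–5:30 am falls entirely outside B.
5:45 am–9:35 am overlaps B on 7:10 am–9:35 am.

1:10 am–1:40 am, 7:10 am–9:35 am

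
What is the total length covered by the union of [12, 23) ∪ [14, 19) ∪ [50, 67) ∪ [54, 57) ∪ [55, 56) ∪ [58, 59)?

Merged: [12, 23), [50, 67).
Lengths: 11 + 17 = 28.

28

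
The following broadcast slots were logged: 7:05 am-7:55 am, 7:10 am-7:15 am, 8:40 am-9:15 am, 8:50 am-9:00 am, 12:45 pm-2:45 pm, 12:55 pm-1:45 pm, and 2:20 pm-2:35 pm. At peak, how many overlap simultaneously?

2

Sweep endpoints in order; track running count of active intervals.
Peak of 2 reached at 7:10 am.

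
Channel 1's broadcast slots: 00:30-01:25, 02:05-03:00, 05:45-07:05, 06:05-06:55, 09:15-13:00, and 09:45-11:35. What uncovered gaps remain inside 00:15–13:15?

After merging, the occupied span is 00:30–01:25, 02:05–03:00, 05:45–07:05, 09:15–13:00.
Complement within 00:15–13:15: 00:15–00:30, 01:25–02:05, 03:00–05:45, 07:05–09:15, 13:00–13:15.

00:15–00:30, 01:25–02:05, 03:00–05:45, 07:05–09:15, 13:00–13:15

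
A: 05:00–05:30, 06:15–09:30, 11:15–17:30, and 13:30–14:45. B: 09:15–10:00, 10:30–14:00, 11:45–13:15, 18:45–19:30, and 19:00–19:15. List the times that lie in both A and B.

A, merged: 05:00-05:30, 06:15-09:30, 11:15-17:30.
B, merged: 09:15-10:00, 10:30-14:00, 18:45-19:30.
05:00-05:30 meets no B interval.
06:15-09:30 ∩ B → 09:15-09:30.
11:15-17:30 ∩ B → 11:15-14:00.

09:15-09:30, 11:15-14:00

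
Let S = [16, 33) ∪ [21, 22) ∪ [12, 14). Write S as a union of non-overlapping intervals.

[12, 14) ∪ [16, 33)

Sort by start: [12, 14), [16, 33), [21, 22).
[16, 33) is disjoint → start new block.
[21, 22) overlaps/touches [16, 33) → extend to [16, 33).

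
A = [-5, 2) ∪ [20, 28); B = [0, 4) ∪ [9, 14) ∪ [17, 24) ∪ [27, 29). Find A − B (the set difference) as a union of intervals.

[-5, 2) minus B → [-5, 0).
[20, 28) minus B → [24, 27).

[-5, 0) ∪ [24, 27)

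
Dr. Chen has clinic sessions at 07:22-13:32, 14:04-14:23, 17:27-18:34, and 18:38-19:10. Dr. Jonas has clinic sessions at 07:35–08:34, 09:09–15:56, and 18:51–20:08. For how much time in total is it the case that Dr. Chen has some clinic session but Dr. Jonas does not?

A \ B = 07:22–07:35, 08:34–09:09, 17:27–18:34, 18:38–18:51.
Total: 13 min + 35 min + 1 h 7 min + 13 min = 2 h 8 min.

2 h 8 min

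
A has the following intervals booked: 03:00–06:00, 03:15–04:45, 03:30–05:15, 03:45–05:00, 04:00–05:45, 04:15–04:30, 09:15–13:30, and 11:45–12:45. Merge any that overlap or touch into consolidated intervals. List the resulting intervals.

03:00–06:00, 09:15–13:30

03:15–04:45 overlaps/touches 03:00–06:00 → extend to 03:00–06:00.
03:30–05:15 overlaps/touches 03:00–06:00 → extend to 03:00–06:00.
03:45–05:00 overlaps/touches 03:00–06:00 → extend to 03:00–06:00.
04:00–05:45 overlaps/touches 03:00–06:00 → extend to 03:00–06:00.
04:15–04:30 overlaps/touches 03:00–06:00 → extend to 03:00–06:00.
09:15–13:30 is disjoint → start new block.
11:45–12:45 overlaps/touches 09:15–13:30 → extend to 09:15–13:30.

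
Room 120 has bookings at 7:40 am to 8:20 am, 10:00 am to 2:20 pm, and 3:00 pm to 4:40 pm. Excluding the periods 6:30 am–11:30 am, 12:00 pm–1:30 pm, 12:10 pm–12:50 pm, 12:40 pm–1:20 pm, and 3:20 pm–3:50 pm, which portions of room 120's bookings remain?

11:30 am-12:00 pm, 1:30 pm-2:20 pm, 3:00 pm-3:20 pm, 3:50 pm-4:40 pm

Second set merges to 6:30 am-11:30 am, 12:00 pm-1:30 pm, 3:20 pm-3:50 pm.
7:40 am-8:20 am: fully covered by B → removed.
10:00 am-2:20 pm minus B → 11:30 am-12:00 pm, 1:30 pm-2:20 pm.
3:00 pm-4:40 pm minus B → 3:00 pm-3:20 pm, 3:50 pm-4:40 pm.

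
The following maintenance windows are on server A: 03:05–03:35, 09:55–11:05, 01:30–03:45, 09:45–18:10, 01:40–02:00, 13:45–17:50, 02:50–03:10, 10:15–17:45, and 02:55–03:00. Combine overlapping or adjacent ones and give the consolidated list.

Sort by start: 01:30-03:45, 01:40-02:00, 02:50-03:10, 02:55-03:00, 03:05-03:35, 09:45-18:10, 09:55-11:05, 10:15-17:45, 13:45-17:50.
01:40-02:00 overlaps/touches 01:30-03:45 → extend to 01:30-03:45.
02:50-03:10 overlaps/touches 01:30-03:45 → extend to 01:30-03:45.
02:55-03:00 overlaps/touches 01:30-03:45 → extend to 01:30-03:45.
03:05-03:35 overlaps/touches 01:30-03:45 → extend to 01:30-03:45.
09:45-18:10 is disjoint → start new block.
09:55-11:05 overlaps/touches 09:45-18:10 → extend to 09:45-18:10.
10:15-17:45 overlaps/touches 09:45-18:10 → extend to 09:45-18:10.
13:45-17:50 overlaps/touches 09:45-18:10 → extend to 09:45-18:10.

01:30-03:45, 09:45-18:10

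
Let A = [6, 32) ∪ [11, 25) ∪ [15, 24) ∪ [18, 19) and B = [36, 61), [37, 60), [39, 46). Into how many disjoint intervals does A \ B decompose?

First set merges to [6, 32).
Second set merges to [36, 61).
A \ B = [6, 32).
That is 1 disjoint piece.

1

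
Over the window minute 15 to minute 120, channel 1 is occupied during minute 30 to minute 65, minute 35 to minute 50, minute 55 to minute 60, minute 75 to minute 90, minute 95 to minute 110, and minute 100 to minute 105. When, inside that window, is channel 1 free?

minute 15 to minute 30, minute 65 to minute 75, minute 90 to minute 95, minute 110 to minute 120

Covered (merged): minute 30 to minute 65, minute 75 to minute 90, minute 95 to minute 110.
Uncovered inside minute 15 to minute 120: minute 15 to minute 30, minute 65 to minute 75, minute 90 to minute 95, minute 110 to minute 120.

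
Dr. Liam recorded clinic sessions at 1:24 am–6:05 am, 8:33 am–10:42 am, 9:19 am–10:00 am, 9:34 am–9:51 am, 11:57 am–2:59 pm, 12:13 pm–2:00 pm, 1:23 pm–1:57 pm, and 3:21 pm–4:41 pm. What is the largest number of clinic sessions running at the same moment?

3

Sweep endpoints in order; track running count of active intervals.
Peak of 3 reached at 9:34 am.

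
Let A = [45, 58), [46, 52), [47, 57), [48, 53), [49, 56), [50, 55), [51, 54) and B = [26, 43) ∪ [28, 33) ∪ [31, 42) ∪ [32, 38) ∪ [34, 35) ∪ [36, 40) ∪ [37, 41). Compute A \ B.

[45, 58)

Merge the first list: [45, 58).
Merge the second list: [26, 43).
[45, 58) is untouched.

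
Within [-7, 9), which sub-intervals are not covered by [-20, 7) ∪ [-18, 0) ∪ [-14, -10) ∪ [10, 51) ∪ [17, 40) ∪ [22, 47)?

Covered (merged): [-20, 7), [10, 51).
Complement within [-7, 9): [7, 9).

[7, 9)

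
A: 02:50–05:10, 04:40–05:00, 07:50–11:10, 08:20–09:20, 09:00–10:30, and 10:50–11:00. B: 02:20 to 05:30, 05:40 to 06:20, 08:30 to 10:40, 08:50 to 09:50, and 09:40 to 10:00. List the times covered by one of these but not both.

02:20-02:50, 05:10-05:30, 05:40-06:20, 07:50-08:30, 10:40-11:10

Merge the first list: 02:50-05:10, 07:50-11:10.
Merge the second list: 02:20-05:30, 05:40-06:20, 08:30-10:40.
A \ B = 07:50-08:30, 10:40-11:10.
B \ A = 02:20-02:50, 05:10-05:30, 05:40-06:20.
Union of the two gives the symmetric difference.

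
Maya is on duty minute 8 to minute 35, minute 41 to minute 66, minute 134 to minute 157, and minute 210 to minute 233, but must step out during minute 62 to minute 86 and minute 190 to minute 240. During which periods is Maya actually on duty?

minute 8 to minute 35: nothing removed.
minute 41 to minute 66 \ B = minute 41 to minute 62.
minute 134 to minute 157: nothing removed.
minute 210 to minute 233: entirely removed.

minute 8 to minute 35, minute 41 to minute 62, minute 134 to minute 157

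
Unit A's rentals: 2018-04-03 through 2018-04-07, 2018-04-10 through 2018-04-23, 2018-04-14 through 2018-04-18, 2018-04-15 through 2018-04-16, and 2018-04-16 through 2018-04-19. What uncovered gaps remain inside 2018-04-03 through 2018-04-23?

2018-04-08 through 2018-04-09

Covered (merged): 2018-04-03 through 2018-04-07, 2018-04-10 through 2018-04-23.
Uncovered inside 2018-04-03 through 2018-04-23: 2018-04-08 through 2018-04-09.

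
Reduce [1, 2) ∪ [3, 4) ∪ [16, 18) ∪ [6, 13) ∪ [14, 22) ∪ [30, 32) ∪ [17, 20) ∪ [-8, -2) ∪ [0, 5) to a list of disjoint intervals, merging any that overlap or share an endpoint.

Sort by start: [-8, -2), [0, 5), [1, 2), [3, 4), [6, 13), [14, 22), [16, 18), [17, 20), [30, 32).
[0, 5) is disjoint → start new block.
[1, 2) overlaps/touches [0, 5) → extend to [0, 5).
[3, 4) overlaps/touches [0, 5) → extend to [0, 5).
[6, 13) is disjoint → start new block.
[14, 22) is disjoint → start new block.
[16, 18) overlaps/touches [14, 22) → extend to [14, 22).
[17, 20) overlaps/touches [14, 22) → extend to [14, 22).
[30, 32) is disjoint → start new block.

[-8, -2) ∪ [0, 5) ∪ [6, 13) ∪ [14, 22) ∪ [30, 32)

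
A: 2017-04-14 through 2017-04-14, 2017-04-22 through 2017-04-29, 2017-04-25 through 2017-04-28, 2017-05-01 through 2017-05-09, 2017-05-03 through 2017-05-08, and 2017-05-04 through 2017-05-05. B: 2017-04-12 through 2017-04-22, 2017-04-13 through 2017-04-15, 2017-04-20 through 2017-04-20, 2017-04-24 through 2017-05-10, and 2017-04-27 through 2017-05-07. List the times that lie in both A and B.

2017-04-14 through 2017-04-14, 2017-04-22 through 2017-04-22, 2017-04-24 through 2017-04-29, 2017-05-01 through 2017-05-09

Merge the first list: 2017-04-14 through 2017-04-14, 2017-04-22 through 2017-04-29, 2017-05-01 through 2017-05-09.
Merge the second list: 2017-04-12 through 2017-04-22, 2017-04-24 through 2017-05-10.
2017-04-14 through 2017-04-14 meets the second set on 2017-04-14 through 2017-04-14.
2017-04-22 through 2017-04-29 meets the second set on 2017-04-22 through 2017-04-22, 2017-04-24 through 2017-04-29.
2017-05-01 through 2017-05-09 meets the second set on 2017-05-01 through 2017-05-09.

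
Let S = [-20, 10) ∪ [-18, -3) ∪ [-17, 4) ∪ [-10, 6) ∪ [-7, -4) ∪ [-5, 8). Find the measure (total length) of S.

Merged: [-20, 10).
Length: 30.

30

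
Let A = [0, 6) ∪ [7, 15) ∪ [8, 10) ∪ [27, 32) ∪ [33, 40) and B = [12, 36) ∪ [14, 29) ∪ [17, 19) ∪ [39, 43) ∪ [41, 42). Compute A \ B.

First set merges to [0, 6), [7, 15), [27, 32), [33, 40).
Second set merges to [12, 36), [39, 43).
[0, 6): no B overlap → unchanged.
[7, 15) minus B → [7, 12).
[27, 32): fully covered by B → removed.
[33, 40) minus B → [36, 39).

[0, 6) ∪ [7, 12) ∪ [36, 39)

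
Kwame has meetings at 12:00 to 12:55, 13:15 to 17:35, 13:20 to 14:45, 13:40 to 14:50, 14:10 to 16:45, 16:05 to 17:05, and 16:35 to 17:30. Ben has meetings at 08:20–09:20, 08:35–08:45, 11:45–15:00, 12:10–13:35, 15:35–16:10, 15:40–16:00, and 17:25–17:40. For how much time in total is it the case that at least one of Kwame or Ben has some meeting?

6 h 55 min

A, merged: 12:00-12:55, 13:15-17:35.
B, merged: 08:20-09:20, 11:45-15:00, 15:35-16:10, 17:25-17:40.
A ∪ B = 08:20-09:20, 11:45-17:40.
Total: 1 h + 5 h 55 min = 6 h 55 min.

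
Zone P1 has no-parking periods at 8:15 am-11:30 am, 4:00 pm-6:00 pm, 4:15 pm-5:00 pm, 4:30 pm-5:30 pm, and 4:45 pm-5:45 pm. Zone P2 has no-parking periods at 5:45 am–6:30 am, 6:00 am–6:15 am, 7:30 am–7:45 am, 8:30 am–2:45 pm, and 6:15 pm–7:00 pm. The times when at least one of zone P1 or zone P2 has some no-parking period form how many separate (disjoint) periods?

5

A, merged: 8:15 am–11:30 am, 4:00 pm–6:00 pm.
B, merged: 5:45 am–6:30 am, 7:30 am–7:45 am, 8:30 am–2:45 pm, 6:15 pm–7:00 pm.
A ∪ B = 5:45 am–6:30 am, 7:30 am–7:45 am, 8:15 am–2:45 pm, 4:00 pm–6:00 pm, 6:15 pm–7:00 pm.
That is 5 disjoint pieces.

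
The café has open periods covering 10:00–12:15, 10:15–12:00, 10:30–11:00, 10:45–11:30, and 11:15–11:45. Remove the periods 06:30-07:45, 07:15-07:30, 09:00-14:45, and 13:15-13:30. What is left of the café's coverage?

none

Merge the first list: 10:00–12:15.
Merge the second list: 06:30–07:45, 09:00–14:45.
10:00–12:15 lies entirely inside B → drops out.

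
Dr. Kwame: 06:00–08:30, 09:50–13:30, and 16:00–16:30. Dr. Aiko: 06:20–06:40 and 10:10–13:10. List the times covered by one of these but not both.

06:00–06:20, 06:40–08:30, 09:50–10:10, 13:10–13:30, 16:00–16:30

Only in the first: 06:00–06:20, 06:40–08:30, 09:50–10:10, 13:10–13:30, 16:00–16:30.
Only in the second: none.
Together these are the periods covered by exactly one.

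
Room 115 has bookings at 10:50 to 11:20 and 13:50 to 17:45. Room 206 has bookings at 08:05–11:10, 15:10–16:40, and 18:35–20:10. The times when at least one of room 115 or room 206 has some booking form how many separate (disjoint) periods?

3

A ∪ B = 08:05-11:20, 13:50-17:45, 18:35-20:10.
That is 3 disjoint pieces.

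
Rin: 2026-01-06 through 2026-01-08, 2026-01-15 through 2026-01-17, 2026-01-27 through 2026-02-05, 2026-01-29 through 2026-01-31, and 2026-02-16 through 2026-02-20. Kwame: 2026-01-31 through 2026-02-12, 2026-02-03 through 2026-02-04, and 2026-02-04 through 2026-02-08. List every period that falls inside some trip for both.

2026-01-31 through 2026-02-05

First set merges to 2026-01-06 through 2026-01-08, 2026-01-15 through 2026-01-17, 2026-01-27 through 2026-02-05, 2026-02-16 through 2026-02-20.
Second set merges to 2026-01-31 through 2026-02-12.
2026-01-06 through 2026-01-08 falls entirely outside B.
2026-01-15 through 2026-01-17 falls entirely outside B.
2026-01-27 through 2026-02-05 overlaps B on 2026-01-31 through 2026-02-05.
2026-02-16 through 2026-02-20 falls entirely outside B.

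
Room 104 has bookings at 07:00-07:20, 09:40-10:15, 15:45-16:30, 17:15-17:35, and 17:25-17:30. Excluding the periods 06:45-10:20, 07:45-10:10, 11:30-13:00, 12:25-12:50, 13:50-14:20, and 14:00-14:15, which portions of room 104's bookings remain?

Merge the first list: 07:00-07:20, 09:40-10:15, 15:45-16:30, 17:15-17:35.
Merge the second list: 06:45-10:20, 11:30-13:00, 13:50-14:20.
07:00-07:20 lies entirely inside B → drops out.
09:40-10:15 lies entirely inside B → drops out.
15:45-16:30 is untouched.
17:15-17:35 is untouched.

15:45-16:30, 17:15-17:35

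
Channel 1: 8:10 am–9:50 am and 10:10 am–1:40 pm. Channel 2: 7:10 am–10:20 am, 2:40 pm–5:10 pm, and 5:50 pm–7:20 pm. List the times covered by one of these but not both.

A \ B = 10:20 am–1:40 pm.
B \ A = 7:10 am–8:10 am, 9:50 am–10:10 am, 2:40 pm–5:10 pm, 5:50 pm–7:20 pm.
Union of the two gives the symmetric difference.

7:10 am–8:10 am, 9:50 am–10:10 am, 10:20 am–1:40 pm, 2:40 pm–5:10 pm, 5:50 pm–7:20 pm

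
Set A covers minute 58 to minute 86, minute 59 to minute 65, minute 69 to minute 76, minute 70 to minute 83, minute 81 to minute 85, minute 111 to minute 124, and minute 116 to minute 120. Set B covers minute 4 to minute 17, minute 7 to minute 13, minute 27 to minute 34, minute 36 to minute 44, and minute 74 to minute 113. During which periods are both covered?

Merge the first list: minute 58 to minute 86, minute 111 to minute 124.
Merge the second list: minute 4 to minute 17, minute 27 to minute 34, minute 36 to minute 44, minute 74 to minute 113.
minute 58 to minute 86 meets the second set on minute 74 to minute 86.
minute 111 to minute 124 meets the second set on minute 111 to minute 113.

minute 74 to minute 86, minute 111 to minute 113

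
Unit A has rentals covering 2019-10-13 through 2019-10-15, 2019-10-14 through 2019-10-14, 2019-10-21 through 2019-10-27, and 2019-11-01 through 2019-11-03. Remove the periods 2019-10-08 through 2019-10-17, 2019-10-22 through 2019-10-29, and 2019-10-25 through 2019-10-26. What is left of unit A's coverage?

A, merged: 2019-10-13 through 2019-10-15, 2019-10-21 through 2019-10-27, 2019-11-01 through 2019-11-03.
B, merged: 2019-10-08 through 2019-10-17, 2019-10-22 through 2019-10-29.
2019-10-13 through 2019-10-15 lies entirely inside B → drops out.
2019-10-21 through 2019-10-27 with B removed leaves 2019-10-21 through 2019-10-21.
2019-11-01 through 2019-11-03 is untouched.

2019-10-21 through 2019-10-21, 2019-11-01 through 2019-11-03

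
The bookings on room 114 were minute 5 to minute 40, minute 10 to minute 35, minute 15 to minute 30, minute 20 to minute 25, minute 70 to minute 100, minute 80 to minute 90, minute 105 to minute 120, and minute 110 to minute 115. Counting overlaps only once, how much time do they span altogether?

Merged: minute 5 to minute 40, minute 70 to minute 100, minute 105 to minute 120.
Lengths: 35 minutes + 30 minutes + 15 minutes = 80 minutes.

80 minutes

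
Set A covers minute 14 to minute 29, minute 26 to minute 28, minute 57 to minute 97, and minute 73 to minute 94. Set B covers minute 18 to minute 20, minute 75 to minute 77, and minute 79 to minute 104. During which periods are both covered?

A, merged: minute 14 to minute 29, minute 57 to minute 97.
minute 14 to minute 29 ∩ B → minute 18 to minute 20.
minute 57 to minute 97 ∩ B → minute 75 to minute 77, minute 79 to minute 97.

minute 18 to minute 20, minute 75 to minute 77, minute 79 to minute 97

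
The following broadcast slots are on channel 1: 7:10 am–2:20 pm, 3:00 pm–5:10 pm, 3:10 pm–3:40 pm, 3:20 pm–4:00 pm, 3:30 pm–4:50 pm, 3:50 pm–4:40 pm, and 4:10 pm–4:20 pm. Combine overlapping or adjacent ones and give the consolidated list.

3:00 pm-5:10 pm is disjoint → start new block.
3:10 pm-3:40 pm overlaps/touches 3:00 pm-5:10 pm → extend to 3:00 pm-5:10 pm.
3:20 pm-4:00 pm overlaps/touches 3:00 pm-5:10 pm → extend to 3:00 pm-5:10 pm.
3:30 pm-4:50 pm overlaps/touches 3:00 pm-5:10 pm → extend to 3:00 pm-5:10 pm.
3:50 pm-4:40 pm overlaps/touches 3:00 pm-5:10 pm → extend to 3:00 pm-5:10 pm.
4:10 pm-4:20 pm overlaps/touches 3:00 pm-5:10 pm → extend to 3:00 pm-5:10 pm.

7:10 am-2:20 pm, 3:00 pm-5:10 pm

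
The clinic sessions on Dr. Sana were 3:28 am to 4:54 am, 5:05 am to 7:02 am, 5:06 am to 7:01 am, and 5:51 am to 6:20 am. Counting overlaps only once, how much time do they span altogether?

Merged: 3:28 am-4:54 am, 5:05 am-7:02 am.
Lengths: 1 h 26 min + 1 h 57 min = 3 h 23 min.

3 h 23 min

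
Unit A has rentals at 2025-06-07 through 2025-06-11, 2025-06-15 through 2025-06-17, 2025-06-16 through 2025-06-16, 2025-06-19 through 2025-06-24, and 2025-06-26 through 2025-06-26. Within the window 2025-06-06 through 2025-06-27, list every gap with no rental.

2025-06-06 through 2025-06-06, 2025-06-12 through 2025-06-14, 2025-06-18 through 2025-06-18, 2025-06-25 through 2025-06-25, 2025-06-27 through 2025-06-27

Covered (merged): 2025-06-07 through 2025-06-11, 2025-06-15 through 2025-06-17, 2025-06-19 through 2025-06-24, 2025-06-26 through 2025-06-26.
Uncovered inside 2025-06-06 through 2025-06-27: 2025-06-06 through 2025-06-06, 2025-06-12 through 2025-06-14, 2025-06-18 through 2025-06-18, 2025-06-25 through 2025-06-25, 2025-06-27 through 2025-06-27.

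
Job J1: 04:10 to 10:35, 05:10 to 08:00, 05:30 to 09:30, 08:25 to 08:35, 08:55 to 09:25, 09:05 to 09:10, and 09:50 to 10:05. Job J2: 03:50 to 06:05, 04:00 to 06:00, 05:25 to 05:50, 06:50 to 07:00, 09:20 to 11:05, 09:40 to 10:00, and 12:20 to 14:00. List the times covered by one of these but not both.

03:50–04:10, 06:05–06:50, 07:00–09:20, 10:35–11:05, 12:20–14:00

First set merges to 04:10–10:35.
Second set merges to 03:50–06:05, 06:50–07:00, 09:20–11:05, 12:20–14:00.
A \ B = 06:05–06:50, 07:00–09:20.
B \ A = 03:50–04:10, 10:35–11:05, 12:20–14:00.
Union of the two gives the symmetric difference.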